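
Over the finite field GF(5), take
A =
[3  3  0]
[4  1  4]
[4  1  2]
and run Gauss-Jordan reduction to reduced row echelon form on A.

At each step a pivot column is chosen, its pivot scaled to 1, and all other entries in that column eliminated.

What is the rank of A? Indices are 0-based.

step 1: normalize row 0 (÷3) = (1, 1, 0)
  row 1: subtract 4×row0 = (0, 2, 4)
  row 2: subtract 4×row0 = (0, 2, 2)
step 2: normalize row 1 (÷2) = (0, 1, 2)
  row 0: subtract 1×row1 = (1, 0, 3)
  row 2: subtract 2×row1 = (0, 0, 3)
step 3: normalize row 2 (÷3) = (0, 0, 1)
  row 0: subtract 3×row2 = (1, 0, 0)
  row 1: subtract 2×row2 = (0, 1, 0)

rank = 3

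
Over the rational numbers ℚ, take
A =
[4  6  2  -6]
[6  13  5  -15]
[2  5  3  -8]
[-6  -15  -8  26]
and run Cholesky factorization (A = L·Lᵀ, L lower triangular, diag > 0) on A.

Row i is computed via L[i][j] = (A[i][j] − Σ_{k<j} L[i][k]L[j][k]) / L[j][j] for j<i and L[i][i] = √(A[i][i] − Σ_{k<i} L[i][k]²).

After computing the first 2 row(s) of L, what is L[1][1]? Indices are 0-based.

Step 1: L[0][0] = √(4) = 2.
  L[1][0] = (6) / L[0][0] = 3.
Step 2: L[1][1] = √(4) = 2.

L[1][1] = 2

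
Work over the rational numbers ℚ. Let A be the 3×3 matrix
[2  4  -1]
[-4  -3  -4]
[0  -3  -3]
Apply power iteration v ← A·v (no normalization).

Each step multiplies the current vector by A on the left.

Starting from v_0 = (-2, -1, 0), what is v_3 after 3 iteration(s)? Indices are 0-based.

v_0 = (-2, -1, 0).
v_1 = A·v_0 = (-8, 11, 3).
v_2 = A·v_1 = (25, -13, -42).
v_3 = A·v_2 = (40, 107, 165).

v_3 = (40, 107, 165)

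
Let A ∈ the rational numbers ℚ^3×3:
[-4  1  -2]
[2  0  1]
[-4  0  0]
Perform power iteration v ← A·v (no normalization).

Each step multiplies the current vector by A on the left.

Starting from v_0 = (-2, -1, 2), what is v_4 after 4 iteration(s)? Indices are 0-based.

v_4 = (-944, 436, -632)

v_0 = (-2, -1, 2).
v_1 = A·v_0 = (3, -2, 8).
v_2 = A·v_1 = (-30, 14, -12).
v_3 = A·v_2 = (158, -72, 120).
v_4 = A·v_3 = (-944, 436, -632).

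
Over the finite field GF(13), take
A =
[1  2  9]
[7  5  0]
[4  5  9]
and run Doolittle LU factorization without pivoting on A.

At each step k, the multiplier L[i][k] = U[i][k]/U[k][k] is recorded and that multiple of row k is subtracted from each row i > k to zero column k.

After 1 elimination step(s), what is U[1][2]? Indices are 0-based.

U[1][2] = 2

Step 1: pivot at (0,0) is 1.
  row1 ← row1 − (7)·row0  ⇒  L[1][0]=7, U row1=(0, 4, 2)
  row2 ← row2 − (4)·row0  ⇒  L[2][0]=4, U row2=(0, 10, 12)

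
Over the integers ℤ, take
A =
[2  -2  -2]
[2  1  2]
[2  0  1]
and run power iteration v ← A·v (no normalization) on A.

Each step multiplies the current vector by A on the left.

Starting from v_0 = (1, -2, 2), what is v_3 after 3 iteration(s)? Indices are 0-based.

v_3 = (-72, 8, -16)

v_0 = (1, -2, 2).
v_1 = A·v_0 = (2, 4, 4).
v_2 = A·v_1 = (-12, 16, 8).
v_3 = A·v_2 = (-72, 8, -16).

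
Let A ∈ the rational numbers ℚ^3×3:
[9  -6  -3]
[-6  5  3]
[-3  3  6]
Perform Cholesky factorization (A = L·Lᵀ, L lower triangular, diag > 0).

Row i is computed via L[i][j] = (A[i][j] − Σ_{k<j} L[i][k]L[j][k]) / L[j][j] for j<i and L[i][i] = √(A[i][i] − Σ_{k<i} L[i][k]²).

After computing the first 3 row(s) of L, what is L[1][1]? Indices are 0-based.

Step 1: L[0][0] = √(9) = 3.
  L[1][0] = (-6) / L[0][0] = -2.
Step 2: L[1][1] = √(1) = 1.
  L[2][0] = (-3) / L[0][0] = -1.
  L[2][1] = (1) / L[1][1] = 1.
Step 3: L[2][2] = √(4) = 2.

L[1][1] = 1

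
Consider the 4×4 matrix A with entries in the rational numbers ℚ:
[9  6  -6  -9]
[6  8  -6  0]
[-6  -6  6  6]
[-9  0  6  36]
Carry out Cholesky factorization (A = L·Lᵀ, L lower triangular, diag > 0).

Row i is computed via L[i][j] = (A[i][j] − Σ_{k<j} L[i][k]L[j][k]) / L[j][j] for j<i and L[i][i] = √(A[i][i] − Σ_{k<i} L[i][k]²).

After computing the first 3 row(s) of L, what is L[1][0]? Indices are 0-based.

L[1][0] = 2

Step 1: L[0][0] = √(9) = 3.
  L[1][0] = (6) / L[0][0] = 2.
Step 2: L[1][1] = √(4) = 2.
  L[2][0] = (-6) / L[0][0] = -2.
  L[2][1] = (-2) / L[1][1] = -1.
Step 3: L[2][2] = √(1) = 1.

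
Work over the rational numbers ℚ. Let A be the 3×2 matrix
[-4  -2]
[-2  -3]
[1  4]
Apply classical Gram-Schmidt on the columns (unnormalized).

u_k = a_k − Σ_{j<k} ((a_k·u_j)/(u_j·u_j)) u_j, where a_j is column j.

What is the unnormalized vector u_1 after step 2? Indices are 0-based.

u_1 = (10/7, -9/7, 22/7)

Step 1: u_0 = a_0 = (-4, -2, 1).
Step 2: u_1 = a_1 − (6/7)·u_0 = (10/7, -9/7, 22/7).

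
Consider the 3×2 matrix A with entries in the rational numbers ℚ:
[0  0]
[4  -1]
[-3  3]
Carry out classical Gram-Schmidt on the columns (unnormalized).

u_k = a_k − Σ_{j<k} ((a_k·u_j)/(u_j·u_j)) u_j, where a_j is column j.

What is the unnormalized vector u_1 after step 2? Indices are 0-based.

u_1 = (0, 27/25, 36/25)

Step 1: u_0 = a_0 = (0, 4, -3).
Step 2: u_1 = a_1 − (-13/25)·u_0 = (0, 27/25, 36/25).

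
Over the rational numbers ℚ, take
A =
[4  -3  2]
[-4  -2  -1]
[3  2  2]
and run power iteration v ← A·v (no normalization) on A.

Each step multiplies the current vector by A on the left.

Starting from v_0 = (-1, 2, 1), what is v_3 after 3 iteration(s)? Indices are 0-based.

v_0 = (-1, 2, 1).
v_1 = A·v_0 = (-8, -1, 3).
v_2 = A·v_1 = (-23, 31, -20).
v_3 = A·v_2 = (-225, 50, -47).

v_3 = (-225, 50, -47)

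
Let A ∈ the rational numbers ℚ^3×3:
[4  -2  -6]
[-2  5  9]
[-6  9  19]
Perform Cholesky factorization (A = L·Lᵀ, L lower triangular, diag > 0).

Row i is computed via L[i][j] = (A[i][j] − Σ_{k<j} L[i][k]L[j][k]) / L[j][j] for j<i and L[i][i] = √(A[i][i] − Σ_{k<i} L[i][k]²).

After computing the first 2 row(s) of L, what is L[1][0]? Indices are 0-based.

Step 1: L[0][0] = √(4) = 2.
  L[1][0] = (-2) / L[0][0] = -1.
Step 2: L[1][1] = √(4) = 2.

L[1][0] = -1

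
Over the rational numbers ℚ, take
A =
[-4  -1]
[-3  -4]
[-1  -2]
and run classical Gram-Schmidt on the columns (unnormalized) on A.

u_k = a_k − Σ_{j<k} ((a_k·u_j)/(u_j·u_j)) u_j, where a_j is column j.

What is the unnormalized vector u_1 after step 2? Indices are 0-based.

u_1 = (23/13, -25/13, -17/13)

Step 1: u_0 = a_0 = (-4, -3, -1).
Step 2: u_1 = a_1 − (9/13)·u_0 = (23/13, -25/13, -17/13).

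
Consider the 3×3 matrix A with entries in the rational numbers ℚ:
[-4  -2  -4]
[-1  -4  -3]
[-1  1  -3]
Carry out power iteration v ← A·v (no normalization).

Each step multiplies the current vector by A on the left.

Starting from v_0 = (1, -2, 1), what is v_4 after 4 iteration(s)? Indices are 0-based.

v_4 = (1660, 1092, 422)

v_0 = (1, -2, 1).
v_1 = A·v_0 = (-4, 4, -6).
v_2 = A·v_1 = (32, 6, 26).
v_3 = A·v_2 = (-244, -134, -104).
v_4 = A·v_3 = (1660, 1092, 422).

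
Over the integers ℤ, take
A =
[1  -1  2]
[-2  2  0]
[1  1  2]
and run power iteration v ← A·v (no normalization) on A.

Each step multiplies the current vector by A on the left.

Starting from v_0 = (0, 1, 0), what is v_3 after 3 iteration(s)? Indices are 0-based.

v_0 = (0, 1, 0).
v_1 = A·v_0 = (-1, 2, 1).
v_2 = A·v_1 = (-1, 6, 3).
v_3 = A·v_2 = (-1, 14, 11).

v_3 = (-1, 14, 11)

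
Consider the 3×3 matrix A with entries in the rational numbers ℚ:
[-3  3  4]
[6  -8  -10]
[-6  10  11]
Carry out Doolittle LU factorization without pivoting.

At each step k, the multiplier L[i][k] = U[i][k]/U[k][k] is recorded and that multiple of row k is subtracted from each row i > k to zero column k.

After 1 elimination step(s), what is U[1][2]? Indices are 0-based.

U[1][2] = -2

[col 0] pivot -3
  R1 -= -2*R0 → (0, -2, -2)  (L[1][0] := -2)
  R2 -= 2*R0 → (0, 4, 3)  (L[2][0] := 2)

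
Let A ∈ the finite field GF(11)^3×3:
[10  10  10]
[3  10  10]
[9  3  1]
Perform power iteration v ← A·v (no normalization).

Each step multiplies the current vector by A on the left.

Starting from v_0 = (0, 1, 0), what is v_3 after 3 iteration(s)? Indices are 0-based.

v_0 = (0, 1, 0).
v_1 = A·v_0 = (10, 10, 3).
v_2 = A·v_1 = (10, 6, 2).
v_3 = A·v_2 = (4, 0, 0).

v_3 = (4, 0, 0)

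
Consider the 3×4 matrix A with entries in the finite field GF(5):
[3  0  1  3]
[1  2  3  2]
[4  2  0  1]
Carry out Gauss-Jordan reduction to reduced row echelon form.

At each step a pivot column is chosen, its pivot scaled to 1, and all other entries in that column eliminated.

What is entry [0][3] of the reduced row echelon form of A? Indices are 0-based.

[1] R0 /= 3  ⇒  (1, 0, 2, 1)
     R1 -= 1·R0  ⇒  (0, 2, 1, 1)
     R2 -= 4·R0  ⇒  (0, 2, 2, 2)
[2] R1 /= 2  ⇒  (0, 1, 3, 3)
     R2 -= 2·R1  ⇒  (0, 0, 1, 1)
[3] R2 /= 1  ⇒  (0, 0, 1, 1)
     R0 -= 2·R2  ⇒  (1, 0, 0, 4)
     R1 -= 3·R2  ⇒  (0, 1, 0, 0)

M[0][3] = 4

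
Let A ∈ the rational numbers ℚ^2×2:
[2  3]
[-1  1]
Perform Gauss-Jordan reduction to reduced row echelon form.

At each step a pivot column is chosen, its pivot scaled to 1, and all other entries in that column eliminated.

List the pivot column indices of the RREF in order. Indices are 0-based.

pivot columns: 0, 1

pivot(0,0)=2: scale R0 → (1, 3/2)
  clear (1,0): R1 −= (-1)R0 → (0, 5/2)
pivot(1,1)=5/2: scale R1 → (0, 1)
  clear (0,1): R0 −= (3/2)R1 → (1, 0)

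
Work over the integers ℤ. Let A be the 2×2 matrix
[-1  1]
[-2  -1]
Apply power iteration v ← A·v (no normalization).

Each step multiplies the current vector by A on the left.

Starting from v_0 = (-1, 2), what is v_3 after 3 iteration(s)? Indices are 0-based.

v_3 = (-3, 12)

v_0 = (-1, 2).
v_1 = A·v_0 = (3, 0).
v_2 = A·v_1 = (-3, -6).
v_3 = A·v_2 = (-3, 12).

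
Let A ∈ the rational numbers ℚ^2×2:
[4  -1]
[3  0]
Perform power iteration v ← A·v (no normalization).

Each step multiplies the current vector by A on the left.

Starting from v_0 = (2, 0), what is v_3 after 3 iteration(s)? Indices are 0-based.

v_0 = (2, 0).
v_1 = A·v_0 = (8, 6).
v_2 = A·v_1 = (26, 24).
v_3 = A·v_2 = (80, 78).

v_3 = (80, 78)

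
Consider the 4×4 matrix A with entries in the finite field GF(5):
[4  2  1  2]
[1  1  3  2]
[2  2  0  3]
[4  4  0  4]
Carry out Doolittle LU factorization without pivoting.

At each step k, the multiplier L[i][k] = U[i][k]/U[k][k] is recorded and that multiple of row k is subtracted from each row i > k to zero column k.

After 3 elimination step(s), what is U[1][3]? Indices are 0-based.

k=0: U[0][0]=4
  eliminate (1,0): mult=4, new row 1: (0, 3, 4, 4); set L[1][0]=4
  eliminate (2,0): mult=3, new row 2: (0, 1, 2, 2); set L[2][0]=3
  eliminate (3,0): mult=1, new row 3: (0, 2, 4, 2); set L[3][0]=1
k=1: U[1][1]=3
  eliminate (2,1): mult=2, new row 2: (0, 0, 4, 4); set L[2][1]=2
  eliminate (3,1): mult=4, new row 3: (0, 0, 3, 1); set L[3][1]=4
k=2: U[2][2]=4
  eliminate (3,2): mult=2, new row 3: (0, 0, 0, 3); set L[3][2]=2

U[1][3] = 4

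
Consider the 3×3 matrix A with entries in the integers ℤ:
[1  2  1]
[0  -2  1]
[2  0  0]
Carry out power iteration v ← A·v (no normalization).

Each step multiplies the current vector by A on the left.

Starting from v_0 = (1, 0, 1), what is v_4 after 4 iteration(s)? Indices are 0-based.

v_4 = (30, 4, 20)

v_0 = (1, 0, 1).
v_1 = A·v_0 = (2, 1, 2).
v_2 = A·v_1 = (6, 0, 4).
v_3 = A·v_2 = (10, 4, 12).
v_4 = A·v_3 = (30, 4, 20).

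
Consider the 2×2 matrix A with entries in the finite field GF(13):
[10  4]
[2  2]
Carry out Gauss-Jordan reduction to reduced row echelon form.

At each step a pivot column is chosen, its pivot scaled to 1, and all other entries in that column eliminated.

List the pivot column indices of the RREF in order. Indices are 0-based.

pivot columns: 0, 1

[1] R0 /= 10  ⇒  (1, 3)
     R1 -= 2·R0  ⇒  (0, 9)
[2] R1 /= 9  ⇒  (0, 1)
     R0 -= 3·R1  ⇒  (1, 0)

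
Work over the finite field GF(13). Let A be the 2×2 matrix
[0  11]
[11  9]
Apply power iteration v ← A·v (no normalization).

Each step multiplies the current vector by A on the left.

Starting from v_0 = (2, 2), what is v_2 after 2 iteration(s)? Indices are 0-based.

v_2 = (11, 4)

v_0 = (2, 2).
v_1 = A·v_0 = (9, 1).
v_2 = A·v_1 = (11, 4).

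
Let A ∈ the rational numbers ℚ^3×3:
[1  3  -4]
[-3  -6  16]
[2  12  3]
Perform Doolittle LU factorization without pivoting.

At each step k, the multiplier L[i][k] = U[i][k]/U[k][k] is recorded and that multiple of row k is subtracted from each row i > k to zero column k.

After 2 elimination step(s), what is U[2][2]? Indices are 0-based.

U[2][2] = 3

Step 1: pivot at (0,0) is 1.
  row1 ← row1 − (-3)·row0  ⇒  L[1][0]=-3, U row1=(0, 3, 4)
  row2 ← row2 − (2)·row0  ⇒  L[2][0]=2, U row2=(0, 6, 11)
Step 2: pivot at (1,1) is 3.
  row2 ← row2 − (2)·row1  ⇒  L[2][1]=2, U row2=(0, 0, 3)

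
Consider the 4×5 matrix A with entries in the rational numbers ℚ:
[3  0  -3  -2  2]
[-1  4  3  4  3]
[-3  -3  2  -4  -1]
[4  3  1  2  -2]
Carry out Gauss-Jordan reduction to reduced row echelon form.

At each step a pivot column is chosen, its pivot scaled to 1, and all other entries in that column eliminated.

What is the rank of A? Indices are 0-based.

rank = 4

[1] R0 /= 3  ⇒  (1, 0, -1, -2/3, 2/3)
     R1 -= -1·R0  ⇒  (0, 4, 2, 10/3, 11/3)
     R2 -= -3·R0  ⇒  (0, -3, -1, -6, 1)
     R3 -= 4·R0  ⇒  (0, 3, 5, 14/3, -14/3)
[2] R1 /= 4  ⇒  (0, 1, 1/2, 5/6, 11/12)
     R2 -= -3·R1  ⇒  (0, 0, 1/2, -7/2, 15/4)
     R3 -= 3·R1  ⇒  (0, 0, 7/2, 13/6, -89/12)
[3] R2 /= 1/2  ⇒  (0, 0, 1, -7, 15/2)
     R0 -= -1·R2  ⇒  (1, 0, 0, -23/3, 49/6)
     R1 -= 1/2·R2  ⇒  (0, 1, 0, 13/3, -17/6)
     R3 -= 7/2·R2  ⇒  (0, 0, 0, 80/3, -101/3)
[4] R3 /= 80/3  ⇒  (0, 0, 0, 1, -101/80)
     R0 -= -23/3·R3  ⇒  (1, 0, 0, 0, -121/80)
     R1 -= 13/3·R3  ⇒  (0, 1, 0, 0, 211/80)
     R2 -= -7·R3  ⇒  (0, 0, 1, 0, -107/80)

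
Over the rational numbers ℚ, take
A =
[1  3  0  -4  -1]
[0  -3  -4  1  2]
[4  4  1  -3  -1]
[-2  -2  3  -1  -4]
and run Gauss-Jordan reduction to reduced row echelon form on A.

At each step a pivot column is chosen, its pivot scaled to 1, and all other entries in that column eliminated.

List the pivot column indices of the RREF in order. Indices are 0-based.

[1] R0 /= 1  ⇒  (1, 3, 0, -4, -1)
     R2 -= 4·R0  ⇒  (0, -8, 1, 13, 3)
     R3 -= -2·R0  ⇒  (0, 4, 3, -9, -6)
[2] R1 /= -3  ⇒  (0, 1, 4/3, -1/3, -2/3)
     R0 -= 3·R1  ⇒  (1, 0, -4, -3, 1)
     R2 -= -8·R1  ⇒  (0, 0, 35/3, 31/3, -7/3)
     R3 -= 4·R1  ⇒  (0, 0, -7/3, -23/3, -10/3)
[3] R2 /= 35/3  ⇒  (0, 0, 1, 31/35, -1/5)
     R0 -= -4·R2  ⇒  (1, 0, 0, 19/35, 1/5)
     R1 -= 4/3·R2  ⇒  (0, 1, 0, -53/35, -2/5)
     R3 -= -7/3·R2  ⇒  (0, 0, 0, -28/5, -19/5)
[4] R3 /= -28/5  ⇒  (0, 0, 0, 1, 19/28)
     R0 -= 19/35·R3  ⇒  (1, 0, 0, 0, -33/196)
     R1 -= -53/35·R3  ⇒  (0, 1, 0, 0, 123/196)
     R2 -= 31/35·R3  ⇒  (0, 0, 1, 0, -157/196)

pivot columns: 0, 1, 2, 3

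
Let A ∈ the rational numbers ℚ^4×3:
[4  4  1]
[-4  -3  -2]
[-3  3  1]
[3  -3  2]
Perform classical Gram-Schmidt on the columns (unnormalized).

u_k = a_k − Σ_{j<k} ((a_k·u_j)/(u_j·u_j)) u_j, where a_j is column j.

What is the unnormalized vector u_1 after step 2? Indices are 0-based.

u_1 = (16/5, -11/5, 18/5, -18/5)

Step 1: u_0 = a_0 = (4, -4, -3, 3).
Step 2: u_1 = a_1 − (1/5)·u_0 = (16/5, -11/5, 18/5, -18/5).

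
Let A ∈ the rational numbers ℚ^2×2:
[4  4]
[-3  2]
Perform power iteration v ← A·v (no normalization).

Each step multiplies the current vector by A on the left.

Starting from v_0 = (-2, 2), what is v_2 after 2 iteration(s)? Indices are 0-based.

v_2 = (40, 20)

v_0 = (-2, 2).
v_1 = A·v_0 = (0, 10).
v_2 = A·v_1 = (40, 20).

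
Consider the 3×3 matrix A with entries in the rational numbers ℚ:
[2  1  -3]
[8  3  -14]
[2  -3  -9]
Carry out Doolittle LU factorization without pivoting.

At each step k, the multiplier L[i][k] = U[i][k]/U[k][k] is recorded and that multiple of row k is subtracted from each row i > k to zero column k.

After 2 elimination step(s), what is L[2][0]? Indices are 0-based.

L[2][0] = 1

[col 0] pivot 2
  R1 -= 4*R0 → (0, -1, -2)  (L[1][0] := 4)
  R2 -= 1*R0 → (0, -4, -6)  (L[2][0] := 1)
[col 1] pivot -1
  R2 -= 4*R1 → (0, 0, 2)  (L[2][1] := 4)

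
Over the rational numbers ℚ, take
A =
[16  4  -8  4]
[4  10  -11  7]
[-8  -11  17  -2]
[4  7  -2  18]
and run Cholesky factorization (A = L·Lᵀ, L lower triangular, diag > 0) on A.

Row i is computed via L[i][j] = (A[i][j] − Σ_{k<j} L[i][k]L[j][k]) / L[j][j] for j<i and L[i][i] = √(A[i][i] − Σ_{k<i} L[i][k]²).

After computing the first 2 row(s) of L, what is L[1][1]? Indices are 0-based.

L[1][1] = 3

Step 1: L[0][0] = √(16) = 4.
  L[1][0] = (4) / L[0][0] = 1.
Step 2: L[1][1] = √(9) = 3.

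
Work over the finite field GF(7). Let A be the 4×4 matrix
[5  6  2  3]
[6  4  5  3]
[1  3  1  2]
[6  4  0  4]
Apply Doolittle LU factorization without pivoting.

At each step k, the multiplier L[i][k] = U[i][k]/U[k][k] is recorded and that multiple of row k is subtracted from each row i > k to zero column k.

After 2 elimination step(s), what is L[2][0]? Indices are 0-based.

L[2][0] = 3

Step 1: pivot at (0,0) is 5.
  row1 ← row1 − (4)·row0  ⇒  L[1][0]=4, U row1=(0, 1, 4, 5)
  row2 ← row2 − (3)·row0  ⇒  L[2][0]=3, U row2=(0, 6, 2, 0)
  row3 ← row3 − (4)·row0  ⇒  L[3][0]=4, U row3=(0, 1, 6, 6)
Step 2: pivot at (1,1) is 1.
  row2 ← row2 − (6)·row1  ⇒  L[2][1]=6, U row2=(0, 0, 6, 5)
  row3 ← row3 − (1)·row1  ⇒  L[3][1]=1, U row3=(0, 0, 2, 1)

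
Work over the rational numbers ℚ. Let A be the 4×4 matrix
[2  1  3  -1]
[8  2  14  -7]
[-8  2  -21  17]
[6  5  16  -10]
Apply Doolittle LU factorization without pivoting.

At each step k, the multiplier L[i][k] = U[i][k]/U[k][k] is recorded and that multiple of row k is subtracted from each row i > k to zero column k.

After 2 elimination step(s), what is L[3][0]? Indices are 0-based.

L[3][0] = 3

[col 0] pivot 2
  R1 -= 4*R0 → (0, -2, 2, -3)  (L[1][0] := 4)
  R2 -= -4*R0 → (0, 6, -9, 13)  (L[2][0] := -4)
  R3 -= 3*R0 → (0, 2, 7, -7)  (L[3][0] := 3)
[col 1] pivot -2
  R2 -= -3*R1 → (0, 0, -3, 4)  (L[2][1] := -3)
  R3 -= -1*R1 → (0, 0, 9, -10)  (L[3][1] := -1)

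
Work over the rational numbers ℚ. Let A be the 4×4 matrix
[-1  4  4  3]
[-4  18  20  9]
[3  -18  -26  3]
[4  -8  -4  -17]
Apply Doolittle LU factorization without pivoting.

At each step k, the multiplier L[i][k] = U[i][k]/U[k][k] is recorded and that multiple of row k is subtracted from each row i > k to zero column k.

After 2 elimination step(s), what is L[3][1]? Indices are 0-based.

Step 1: pivot at (0,0) is -1.
  row1 ← row1 − (4)·row0  ⇒  L[1][0]=4, U row1=(0, 2, 4, -3)
  row2 ← row2 − (-3)·row0  ⇒  L[2][0]=-3, U row2=(0, -6, -14, 12)
  row3 ← row3 − (-4)·row0  ⇒  L[3][0]=-4, U row3=(0, 8, 12, -5)
Step 2: pivot at (1,1) is 2.
  row2 ← row2 − (-3)·row1  ⇒  L[2][1]=-3, U row2=(0, 0, -2, 3)
  row3 ← row3 − (4)·row1  ⇒  L[3][1]=4, U row3=(0, 0, -4, 7)

L[3][1] = 4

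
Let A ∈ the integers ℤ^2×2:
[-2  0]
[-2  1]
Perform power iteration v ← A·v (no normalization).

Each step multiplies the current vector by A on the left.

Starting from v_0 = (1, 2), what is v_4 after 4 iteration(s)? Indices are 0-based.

v_0 = (1, 2).
v_1 = A·v_0 = (-2, 0).
v_2 = A·v_1 = (4, 4).
v_3 = A·v_2 = (-8, -4).
v_4 = A·v_3 = (16, 12).

v_4 = (16, 12)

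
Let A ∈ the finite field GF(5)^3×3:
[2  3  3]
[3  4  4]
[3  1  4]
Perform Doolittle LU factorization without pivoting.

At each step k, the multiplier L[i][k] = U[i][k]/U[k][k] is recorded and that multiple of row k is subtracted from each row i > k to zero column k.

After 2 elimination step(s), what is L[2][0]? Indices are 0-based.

k=0: U[0][0]=2
  eliminate (1,0): mult=4, new row 1: (0, 2, 2); set L[1][0]=4
  eliminate (2,0): mult=4, new row 2: (0, 4, 2); set L[2][0]=4
k=1: U[1][1]=2
  eliminate (2,1): mult=2, new row 2: (0, 0, 3); set L[2][1]=2

L[2][0] = 4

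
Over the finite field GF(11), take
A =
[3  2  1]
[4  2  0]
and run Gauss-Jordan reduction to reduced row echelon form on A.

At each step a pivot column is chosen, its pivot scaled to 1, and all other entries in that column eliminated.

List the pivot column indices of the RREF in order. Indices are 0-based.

[1] R0 /= 3  ⇒  (1, 8, 4)
     R1 -= 4·R0  ⇒  (0, 3, 6)
[2] R1 /= 3  ⇒  (0, 1, 2)
     R0 -= 8·R1  ⇒  (1, 0, 10)

pivot columns: 0, 1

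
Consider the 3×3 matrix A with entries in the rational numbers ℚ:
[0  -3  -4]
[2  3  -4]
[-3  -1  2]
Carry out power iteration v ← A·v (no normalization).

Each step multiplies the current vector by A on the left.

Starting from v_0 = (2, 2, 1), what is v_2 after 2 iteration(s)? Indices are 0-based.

v_0 = (2, 2, 1).
v_1 = A·v_0 = (-10, 6, -6).
v_2 = A·v_1 = (6, 22, 12).

v_2 = (6, 22, 12)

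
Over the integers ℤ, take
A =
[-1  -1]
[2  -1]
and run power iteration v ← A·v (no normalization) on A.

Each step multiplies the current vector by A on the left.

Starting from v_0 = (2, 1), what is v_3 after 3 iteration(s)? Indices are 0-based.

v_3 = (9, 9)

v_0 = (2, 1).
v_1 = A·v_0 = (-3, 3).
v_2 = A·v_1 = (0, -9).
v_3 = A·v_2 = (9, 9).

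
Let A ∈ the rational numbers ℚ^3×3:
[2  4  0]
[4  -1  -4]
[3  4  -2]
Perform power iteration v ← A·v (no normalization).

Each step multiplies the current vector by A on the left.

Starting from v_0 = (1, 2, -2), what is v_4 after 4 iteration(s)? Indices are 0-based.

v_4 = (440, -30, 480)

v_0 = (1, 2, -2).
v_1 = A·v_0 = (10, 10, 15).
v_2 = A·v_1 = (60, -30, 40).
v_3 = A·v_2 = (0, 110, -20).
v_4 = A·v_3 = (440, -30, 480).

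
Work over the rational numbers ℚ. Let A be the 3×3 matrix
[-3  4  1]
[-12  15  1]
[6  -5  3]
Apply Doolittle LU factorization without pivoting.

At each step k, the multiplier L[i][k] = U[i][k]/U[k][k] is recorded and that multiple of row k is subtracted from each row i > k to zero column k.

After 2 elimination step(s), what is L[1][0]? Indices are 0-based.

[col 0] pivot -3
  R1 -= 4*R0 → (0, -1, -3)  (L[1][0] := 4)
  R2 -= -2*R0 → (0, 3, 5)  (L[2][0] := -2)
[col 1] pivot -1
  R2 -= -3*R1 → (0, 0, -4)  (L[2][1] := -3)

L[1][0] = 4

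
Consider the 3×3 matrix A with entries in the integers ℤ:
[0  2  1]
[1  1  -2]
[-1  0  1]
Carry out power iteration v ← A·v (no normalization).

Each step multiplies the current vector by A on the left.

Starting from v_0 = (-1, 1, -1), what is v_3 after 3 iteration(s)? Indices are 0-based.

v_3 = (5, 9, -5)

v_0 = (-1, 1, -1).
v_1 = A·v_0 = (1, 2, 0).
v_2 = A·v_1 = (4, 3, -1).
v_3 = A·v_2 = (5, 9, -5).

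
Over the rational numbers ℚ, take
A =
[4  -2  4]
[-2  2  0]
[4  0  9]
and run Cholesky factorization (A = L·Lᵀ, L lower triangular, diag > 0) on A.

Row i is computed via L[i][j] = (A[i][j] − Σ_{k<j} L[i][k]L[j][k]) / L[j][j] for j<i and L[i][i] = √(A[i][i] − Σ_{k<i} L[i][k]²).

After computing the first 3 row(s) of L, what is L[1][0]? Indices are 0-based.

L[1][0] = -1

Step 1: L[0][0] = √(4) = 2.
  L[1][0] = (-2) / L[0][0] = -1.
Step 2: L[1][1] = √(1) = 1.
  L[2][0] = (4) / L[0][0] = 2.
  L[2][1] = (2) / L[1][1] = 2.
Step 3: L[2][2] = √(1) = 1.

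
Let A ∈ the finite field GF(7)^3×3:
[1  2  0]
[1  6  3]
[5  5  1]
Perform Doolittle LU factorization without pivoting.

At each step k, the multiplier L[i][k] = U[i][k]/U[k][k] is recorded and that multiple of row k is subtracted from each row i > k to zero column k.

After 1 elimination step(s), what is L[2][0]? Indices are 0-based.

L[2][0] = 5

Step 1: pivot at (0,0) is 1.
  row1 ← row1 − (1)·row0  ⇒  L[1][0]=1, U row1=(0, 4, 3)
  row2 ← row2 − (5)·row0  ⇒  L[2][0]=5, U row2=(0, 2, 1)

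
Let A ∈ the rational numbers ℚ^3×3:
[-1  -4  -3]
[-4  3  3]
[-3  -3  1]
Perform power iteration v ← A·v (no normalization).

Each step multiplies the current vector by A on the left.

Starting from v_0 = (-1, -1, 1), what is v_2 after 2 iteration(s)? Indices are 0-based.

v_0 = (-1, -1, 1).
v_1 = A·v_0 = (2, 4, 7).
v_2 = A·v_1 = (-39, 25, -11).

v_2 = (-39, 25, -11)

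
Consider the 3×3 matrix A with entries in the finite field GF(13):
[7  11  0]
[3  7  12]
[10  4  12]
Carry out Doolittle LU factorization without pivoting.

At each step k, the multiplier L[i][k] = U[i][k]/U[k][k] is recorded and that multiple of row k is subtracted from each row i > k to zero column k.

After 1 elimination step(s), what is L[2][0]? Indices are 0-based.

L[2][0] = 7

Step 1: pivot at (0,0) is 7.
  row1 ← row1 − (6)·row0  ⇒  L[1][0]=6, U row1=(0, 6, 12)
  row2 ← row2 − (7)·row0  ⇒  L[2][0]=7, U row2=(0, 5, 12)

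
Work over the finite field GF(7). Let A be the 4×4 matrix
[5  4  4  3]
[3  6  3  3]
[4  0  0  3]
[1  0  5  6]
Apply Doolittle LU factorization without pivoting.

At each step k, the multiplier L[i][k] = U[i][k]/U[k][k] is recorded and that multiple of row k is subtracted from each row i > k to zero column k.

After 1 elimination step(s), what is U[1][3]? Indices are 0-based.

U[1][3] = 4

[col 0] pivot 5
  R1 -= 2*R0 → (0, 5, 2, 4)  (L[1][0] := 2)
  R2 -= 5*R0 → (0, 1, 1, 2)  (L[2][0] := 5)
  R3 -= 3*R0 → (0, 2, 0, 4)  (L[3][0] := 3)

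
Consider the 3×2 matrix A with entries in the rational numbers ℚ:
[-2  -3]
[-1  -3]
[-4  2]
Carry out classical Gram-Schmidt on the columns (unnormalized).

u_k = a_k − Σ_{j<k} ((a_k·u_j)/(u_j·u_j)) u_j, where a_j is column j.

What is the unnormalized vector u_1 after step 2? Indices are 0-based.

u_1 = (-61/21, -62/21, 46/21)

Step 1: u_0 = a_0 = (-2, -1, -4).
Step 2: u_1 = a_1 − (1/21)·u_0 = (-61/21, -62/21, 46/21).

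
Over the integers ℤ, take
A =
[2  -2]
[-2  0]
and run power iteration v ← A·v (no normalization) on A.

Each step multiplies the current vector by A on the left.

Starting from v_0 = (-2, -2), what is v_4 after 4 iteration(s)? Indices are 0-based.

v_0 = (-2, -2).
v_1 = A·v_0 = (0, 4).
v_2 = A·v_1 = (-8, 0).
v_3 = A·v_2 = (-16, 16).
v_4 = A·v_3 = (-64, 32).

v_4 = (-64, 32)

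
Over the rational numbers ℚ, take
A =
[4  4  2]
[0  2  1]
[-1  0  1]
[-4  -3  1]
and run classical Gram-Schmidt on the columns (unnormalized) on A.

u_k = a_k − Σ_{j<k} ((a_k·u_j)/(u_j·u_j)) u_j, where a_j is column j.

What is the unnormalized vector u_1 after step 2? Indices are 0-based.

Step 1: u_0 = a_0 = (4, 0, -1, -4).
Step 2: u_1 = a_1 − (28/33)·u_0 = (20/33, 2, 28/33, 13/33).

u_1 = (20/33, 2, 28/33, 13/33)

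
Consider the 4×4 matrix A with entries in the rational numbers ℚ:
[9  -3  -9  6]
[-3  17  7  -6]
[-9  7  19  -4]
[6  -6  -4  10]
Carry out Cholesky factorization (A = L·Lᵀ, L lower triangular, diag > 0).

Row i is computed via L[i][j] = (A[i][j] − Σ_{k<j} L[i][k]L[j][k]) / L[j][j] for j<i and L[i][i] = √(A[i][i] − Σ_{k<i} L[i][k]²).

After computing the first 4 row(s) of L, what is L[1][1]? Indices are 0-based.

L[1][1] = 4

Step 1: L[0][0] = √(9) = 3.
  L[1][0] = (-3) / L[0][0] = -1.
Step 2: L[1][1] = √(16) = 4.
  L[2][0] = (-9) / L[0][0] = -3.
  L[2][1] = (4) / L[1][1] = 1.
Step 3: L[2][2] = √(9) = 3.
  L[3][0] = (6) / L[0][0] = 2.
  L[3][1] = (-4) / L[1][1] = -1.
  L[3][2] = (3) / L[2][2] = 1.
Step 4: L[3][3] = √(4) = 2.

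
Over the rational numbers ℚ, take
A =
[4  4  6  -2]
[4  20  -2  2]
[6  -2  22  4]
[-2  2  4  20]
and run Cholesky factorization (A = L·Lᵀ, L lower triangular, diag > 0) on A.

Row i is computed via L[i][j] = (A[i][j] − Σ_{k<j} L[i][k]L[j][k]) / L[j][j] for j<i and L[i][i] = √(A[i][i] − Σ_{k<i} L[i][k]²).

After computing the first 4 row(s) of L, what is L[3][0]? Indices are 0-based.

Step 1: L[0][0] = √(4) = 2.
  L[1][0] = (4) / L[0][0] = 2.
Step 2: L[1][1] = √(16) = 4.
  L[2][0] = (6) / L[0][0] = 3.
  L[2][1] = (-8) / L[1][1] = -2.
Step 3: L[2][2] = √(9) = 3.
  L[3][0] = (-2) / L[0][0] = -1.
  L[3][1] = (4) / L[1][1] = 1.
  L[3][2] = (9) / L[2][2] = 3.
Step 4: L[3][3] = √(9) = 3.

L[3][0] = -1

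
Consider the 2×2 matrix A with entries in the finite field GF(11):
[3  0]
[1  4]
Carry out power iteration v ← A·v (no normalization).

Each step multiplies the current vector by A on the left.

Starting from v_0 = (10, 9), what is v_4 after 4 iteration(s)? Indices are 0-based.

v_4 = (7, 6)

v_0 = (10, 9).
v_1 = A·v_0 = (8, 2).
v_2 = A·v_1 = (2, 5).
v_3 = A·v_2 = (6, 0).
v_4 = A·v_3 = (7, 6).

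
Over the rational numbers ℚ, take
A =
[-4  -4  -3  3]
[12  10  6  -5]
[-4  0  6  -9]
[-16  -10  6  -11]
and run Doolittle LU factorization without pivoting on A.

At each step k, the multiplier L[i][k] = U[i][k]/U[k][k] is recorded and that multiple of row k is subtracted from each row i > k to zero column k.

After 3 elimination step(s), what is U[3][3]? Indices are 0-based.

U[3][3] = 1

[col 0] pivot -4
  R1 -= -3*R0 → (0, -2, -3, 4)  (L[1][0] := -3)
  R2 -= 1*R0 → (0, 4, 9, -12)  (L[2][0] := 1)
  R3 -= 4*R0 → (0, 6, 18, -23)  (L[3][0] := 4)
[col 1] pivot -2
  R2 -= -2*R1 → (0, 0, 3, -4)  (L[2][1] := -2)
  R3 -= -3*R1 → (0, 0, 9, -11)  (L[3][1] := -3)
[col 2] pivot 3
  R3 -= 3*R2 → (0, 0, 0, 1)  (L[3][2] := 3)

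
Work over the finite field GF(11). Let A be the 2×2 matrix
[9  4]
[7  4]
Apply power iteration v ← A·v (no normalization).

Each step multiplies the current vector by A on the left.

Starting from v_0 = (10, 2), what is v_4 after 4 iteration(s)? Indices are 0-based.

v_4 = (3, 7)

v_0 = (10, 2).
v_1 = A·v_0 = (10, 1).
v_2 = A·v_1 = (6, 8).
v_3 = A·v_2 = (9, 8).
v_4 = A·v_3 = (3, 7).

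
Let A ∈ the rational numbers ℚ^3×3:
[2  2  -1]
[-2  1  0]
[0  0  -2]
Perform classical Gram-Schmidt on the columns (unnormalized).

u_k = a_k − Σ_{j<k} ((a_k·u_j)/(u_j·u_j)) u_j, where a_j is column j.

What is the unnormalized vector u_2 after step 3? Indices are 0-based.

Step 1: u_0 = a_0 = (2, -2, 0).
Step 2: u_1 = a_1 − (1/4)·u_0 = (3/2, 3/2, 0).
Step 3: u_2 = a_2 − (-1/4)·u_0 − (-1/3)·u_1 = (0, 0, -2).

u_2 = (0, 0, -2)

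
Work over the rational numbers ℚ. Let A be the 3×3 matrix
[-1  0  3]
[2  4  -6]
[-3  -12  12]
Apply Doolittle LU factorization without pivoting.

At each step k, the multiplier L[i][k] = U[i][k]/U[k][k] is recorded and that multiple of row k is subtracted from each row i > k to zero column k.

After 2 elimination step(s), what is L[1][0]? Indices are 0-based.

L[1][0] = -2

Step 1: pivot at (0,0) is -1.
  row1 ← row1 − (-2)·row0  ⇒  L[1][0]=-2, U row1=(0, 4, 0)
  row2 ← row2 − (3)·row0  ⇒  L[2][0]=3, U row2=(0, -12, 3)
Step 2: pivot at (1,1) is 4.
  row2 ← row2 − (-3)·row1  ⇒  L[2][1]=-3, U row2=(0, 0, 3)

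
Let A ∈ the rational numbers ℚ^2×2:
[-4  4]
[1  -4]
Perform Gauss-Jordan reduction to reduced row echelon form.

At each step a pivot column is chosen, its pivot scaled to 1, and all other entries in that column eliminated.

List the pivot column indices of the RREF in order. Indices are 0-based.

pivot columns: 0, 1

[1] R0 /= -4  ⇒  (1, -1)
     R1 -= 1·R0  ⇒  (0, -3)
[2] R1 /= -3  ⇒  (0, 1)
     R0 -= -1·R1  ⇒  (1, 0)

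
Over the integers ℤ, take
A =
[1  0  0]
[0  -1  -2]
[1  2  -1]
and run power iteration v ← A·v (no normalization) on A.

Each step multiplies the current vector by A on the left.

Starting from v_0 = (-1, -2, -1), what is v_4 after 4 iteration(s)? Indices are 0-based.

v_4 = (-1, 34, -49)

v_0 = (-1, -2, -1).
v_1 = A·v_0 = (-1, 4, -4).
v_2 = A·v_1 = (-1, 4, 11).
v_3 = A·v_2 = (-1, -26, -4).
v_4 = A·v_3 = (-1, 34, -49).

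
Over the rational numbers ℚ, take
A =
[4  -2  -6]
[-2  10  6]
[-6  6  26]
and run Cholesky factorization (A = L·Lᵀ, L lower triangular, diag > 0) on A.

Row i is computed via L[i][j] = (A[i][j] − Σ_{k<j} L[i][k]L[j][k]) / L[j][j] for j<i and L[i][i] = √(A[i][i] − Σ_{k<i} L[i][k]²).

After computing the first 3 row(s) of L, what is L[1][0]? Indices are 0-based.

Step 1: L[0][0] = √(4) = 2.
  L[1][0] = (-2) / L[0][0] = -1.
Step 2: L[1][1] = √(9) = 3.
  L[2][0] = (-6) / L[0][0] = -3.
  L[2][1] = (3) / L[1][1] = 1.
Step 3: L[2][2] = √(16) = 4.

L[1][0] = -1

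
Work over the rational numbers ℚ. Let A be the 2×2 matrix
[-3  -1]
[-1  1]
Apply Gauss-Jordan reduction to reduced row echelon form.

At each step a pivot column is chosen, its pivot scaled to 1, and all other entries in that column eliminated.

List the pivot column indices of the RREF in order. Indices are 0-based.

pivot columns: 0, 1

step 1: normalize row 0 (÷-3) = (1, 1/3)
  row 1: subtract -1×row0 = (0, 4/3)
step 2: normalize row 1 (÷4/3) = (0, 1)
  row 0: subtract 1/3×row1 = (1, 0)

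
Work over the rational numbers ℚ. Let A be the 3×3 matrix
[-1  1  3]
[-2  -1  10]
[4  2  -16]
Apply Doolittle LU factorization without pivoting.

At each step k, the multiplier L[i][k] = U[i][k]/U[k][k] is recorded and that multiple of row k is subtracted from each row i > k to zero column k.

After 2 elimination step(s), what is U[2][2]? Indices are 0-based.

U[2][2] = 4

[col 0] pivot -1
  R1 -= 2*R0 → (0, -3, 4)  (L[1][0] := 2)
  R2 -= -4*R0 → (0, 6, -4)  (L[2][0] := -4)
[col 1] pivot -3
  R2 -= -2*R1 → (0, 0, 4)  (L[2][1] := -2)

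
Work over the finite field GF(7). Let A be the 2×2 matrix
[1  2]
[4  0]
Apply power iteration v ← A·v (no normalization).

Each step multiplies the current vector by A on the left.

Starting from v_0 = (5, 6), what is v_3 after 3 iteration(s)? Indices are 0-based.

v_0 = (5, 6).
v_1 = A·v_0 = (3, 6).
v_2 = A·v_1 = (1, 5).
v_3 = A·v_2 = (4, 4).

v_3 = (4, 4)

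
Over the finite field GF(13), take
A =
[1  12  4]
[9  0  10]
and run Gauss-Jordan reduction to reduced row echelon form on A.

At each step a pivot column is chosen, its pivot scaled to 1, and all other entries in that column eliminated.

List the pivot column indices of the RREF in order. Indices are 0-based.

pivot columns: 0, 1

step 1: normalize row 0 (÷1) = (1, 12, 4)
  row 1: subtract 9×row0 = (0, 9, 0)
step 2: normalize row 1 (÷9) = (0, 1, 0)
  row 0: subtract 12×row1 = (1, 0, 4)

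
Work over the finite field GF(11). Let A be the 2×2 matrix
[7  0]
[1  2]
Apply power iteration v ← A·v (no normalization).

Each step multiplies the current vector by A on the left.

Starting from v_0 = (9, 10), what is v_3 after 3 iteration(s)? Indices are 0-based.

v_0 = (9, 10).
v_1 = A·v_0 = (8, 7).
v_2 = A·v_1 = (1, 0).
v_3 = A·v_2 = (7, 1).

v_3 = (7, 1)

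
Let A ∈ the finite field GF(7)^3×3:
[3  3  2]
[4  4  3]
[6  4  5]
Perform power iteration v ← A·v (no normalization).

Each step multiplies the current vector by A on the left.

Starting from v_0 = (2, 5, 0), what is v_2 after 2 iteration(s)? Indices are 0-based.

v_2 = (1, 5, 6)

v_0 = (2, 5, 0).
v_1 = A·v_0 = (0, 0, 4).
v_2 = A·v_1 = (1, 5, 6).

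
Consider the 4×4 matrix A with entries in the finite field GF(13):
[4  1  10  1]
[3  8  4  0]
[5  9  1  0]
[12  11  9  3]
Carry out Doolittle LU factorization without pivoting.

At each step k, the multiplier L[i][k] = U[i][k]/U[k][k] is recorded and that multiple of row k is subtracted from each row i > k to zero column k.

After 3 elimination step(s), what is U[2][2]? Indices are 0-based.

U[2][2] = 3

[col 0] pivot 4
  R1 -= 4*R0 → (0, 4, 3, 9)  (L[1][0] := 4)
  R2 -= 11*R0 → (0, 11, 8, 2)  (L[2][0] := 11)
  R3 -= 3*R0 → (0, 8, 5, 0)  (L[3][0] := 3)
[col 1] pivot 4
  R2 -= 6*R1 → (0, 0, 3, 0)  (L[2][1] := 6)
  R3 -= 2*R1 → (0, 0, 12, 8)  (L[3][1] := 2)
[col 2] pivot 3
  R3 -= 4*R2 → (0, 0, 0, 8)  (L[3][2] := 4)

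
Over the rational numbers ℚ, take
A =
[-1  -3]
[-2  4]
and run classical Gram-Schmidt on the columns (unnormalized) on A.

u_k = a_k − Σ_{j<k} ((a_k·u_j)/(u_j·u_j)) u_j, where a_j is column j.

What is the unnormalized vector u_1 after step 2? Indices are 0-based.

Step 1: u_0 = a_0 = (-1, -2).
Step 2: u_1 = a_1 − (-1)·u_0 = (-4, 2).

u_1 = (-4, 2)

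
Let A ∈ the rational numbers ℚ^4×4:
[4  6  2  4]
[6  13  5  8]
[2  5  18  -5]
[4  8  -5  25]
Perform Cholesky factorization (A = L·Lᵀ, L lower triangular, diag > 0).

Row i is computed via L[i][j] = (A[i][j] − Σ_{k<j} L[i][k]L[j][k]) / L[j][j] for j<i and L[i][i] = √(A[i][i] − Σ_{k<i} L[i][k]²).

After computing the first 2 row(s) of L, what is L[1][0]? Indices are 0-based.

L[1][0] = 3

Step 1: L[0][0] = √(4) = 2.
  L[1][0] = (6) / L[0][0] = 3.
Step 2: L[1][1] = √(4) = 2.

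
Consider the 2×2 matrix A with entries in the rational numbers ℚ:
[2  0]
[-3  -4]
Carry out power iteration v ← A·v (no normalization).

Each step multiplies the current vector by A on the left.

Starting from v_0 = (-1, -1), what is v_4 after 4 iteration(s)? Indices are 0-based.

v_4 = (-16, -376)

v_0 = (-1, -1).
v_1 = A·v_0 = (-2, 7).
v_2 = A·v_1 = (-4, -22).
v_3 = A·v_2 = (-8, 100).
v_4 = A·v_3 = (-16, -376).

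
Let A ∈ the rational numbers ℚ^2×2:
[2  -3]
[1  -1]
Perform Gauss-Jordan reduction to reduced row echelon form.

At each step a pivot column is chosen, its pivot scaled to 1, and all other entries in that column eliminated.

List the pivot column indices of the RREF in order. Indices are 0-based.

pivot columns: 0, 1

step 1: normalize row 0 (÷2) = (1, -3/2)
  row 1: subtract 1×row0 = (0, 1/2)
step 2: normalize row 1 (÷1/2) = (0, 1)
  row 0: subtract -3/2×row1 = (1, 0)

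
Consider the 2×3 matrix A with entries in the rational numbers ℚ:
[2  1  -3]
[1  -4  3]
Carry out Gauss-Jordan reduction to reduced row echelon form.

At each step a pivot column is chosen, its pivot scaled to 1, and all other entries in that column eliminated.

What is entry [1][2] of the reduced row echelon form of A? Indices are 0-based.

M[1][2] = -1

[1] R0 /= 2  ⇒  (1, 1/2, -3/2)
     R1 -= 1·R0  ⇒  (0, -9/2, 9/2)
[2] R1 /= -9/2  ⇒  (0, 1, -1)
     R0 -= 1/2·R1  ⇒  (1, 0, -1)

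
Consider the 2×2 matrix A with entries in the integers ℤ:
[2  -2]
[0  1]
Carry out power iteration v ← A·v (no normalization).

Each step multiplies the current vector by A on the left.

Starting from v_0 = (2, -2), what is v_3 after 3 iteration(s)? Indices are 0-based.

v_0 = (2, -2).
v_1 = A·v_0 = (8, -2).
v_2 = A·v_1 = (20, -2).
v_3 = A·v_2 = (44, -2).

v_3 = (44, -2)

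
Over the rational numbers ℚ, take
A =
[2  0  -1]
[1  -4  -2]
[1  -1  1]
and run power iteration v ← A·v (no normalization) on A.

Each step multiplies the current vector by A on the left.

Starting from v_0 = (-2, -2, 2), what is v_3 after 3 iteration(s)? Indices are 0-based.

v_0 = (-2, -2, 2).
v_1 = A·v_0 = (-6, 2, 2).
v_2 = A·v_1 = (-14, -18, -6).
v_3 = A·v_2 = (-22, 70, -2).

v_3 = (-22, 70, -2)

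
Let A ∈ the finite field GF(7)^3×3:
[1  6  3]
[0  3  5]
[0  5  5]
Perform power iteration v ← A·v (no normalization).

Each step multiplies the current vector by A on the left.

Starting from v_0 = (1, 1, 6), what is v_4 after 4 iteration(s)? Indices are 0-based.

v_4 = (6, 5, 2)

v_0 = (1, 1, 6).
v_1 = A·v_0 = (4, 5, 0).
v_2 = A·v_1 = (6, 1, 4).
v_3 = A·v_2 = (3, 2, 4).
v_4 = A·v_3 = (6, 5, 2).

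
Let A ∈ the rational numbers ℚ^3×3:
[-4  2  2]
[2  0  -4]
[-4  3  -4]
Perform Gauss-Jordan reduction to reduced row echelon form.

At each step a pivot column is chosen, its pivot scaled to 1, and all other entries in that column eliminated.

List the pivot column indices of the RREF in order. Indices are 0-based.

pivot columns: 0, 1, 2

step 1: normalize row 0 (÷-4) = (1, -1/2, -1/2)
  row 1: subtract 2×row0 = (0, 1, -3)
  row 2: subtract -4×row0 = (0, 1, -6)
step 2: normalize row 1 (÷1) = (0, 1, -3)
  row 0: subtract -1/2×row1 = (1, 0, -2)
  row 2: subtract 1×row1 = (0, 0, -3)
step 3: normalize row 2 (÷-3) = (0, 0, 1)
  row 0: subtract -2×row2 = (1, 0, 0)
  row 1: subtract -3×row2 = (0, 1, 0)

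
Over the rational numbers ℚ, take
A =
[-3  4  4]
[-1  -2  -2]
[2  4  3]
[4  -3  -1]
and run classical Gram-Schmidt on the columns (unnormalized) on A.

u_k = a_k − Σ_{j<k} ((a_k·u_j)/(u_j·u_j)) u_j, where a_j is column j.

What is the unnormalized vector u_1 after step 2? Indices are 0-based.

Step 1: u_0 = a_0 = (-3, -1, 2, 4).
Step 2: u_1 = a_1 − (-7/15)·u_0 = (13/5, -37/15, 74/15, -17/15).

u_1 = (13/5, -37/15, 74/15, -17/15)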